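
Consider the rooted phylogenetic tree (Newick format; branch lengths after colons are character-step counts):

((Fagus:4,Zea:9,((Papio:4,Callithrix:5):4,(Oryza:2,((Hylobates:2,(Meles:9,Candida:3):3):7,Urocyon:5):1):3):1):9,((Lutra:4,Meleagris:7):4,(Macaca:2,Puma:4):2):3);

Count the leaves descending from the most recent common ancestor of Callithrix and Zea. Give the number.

9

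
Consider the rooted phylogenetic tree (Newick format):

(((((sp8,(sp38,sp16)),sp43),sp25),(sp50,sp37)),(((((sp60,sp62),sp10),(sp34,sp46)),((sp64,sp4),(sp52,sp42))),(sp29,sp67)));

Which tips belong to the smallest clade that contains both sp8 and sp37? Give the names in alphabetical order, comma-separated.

Tracing sp8: it sits inside (sp8,(sp38,sp16)).
Tracing sp37: it sits inside (sp50,sp37).
The smallest clade enclosing both is ((((sp8,(sp38,sp16)),sp43),sp25),(sp50,sp37)); the answer is its 7 terminal taxa in alphabetical order.

sp16, sp25, sp37, sp38, sp43, sp50, sp8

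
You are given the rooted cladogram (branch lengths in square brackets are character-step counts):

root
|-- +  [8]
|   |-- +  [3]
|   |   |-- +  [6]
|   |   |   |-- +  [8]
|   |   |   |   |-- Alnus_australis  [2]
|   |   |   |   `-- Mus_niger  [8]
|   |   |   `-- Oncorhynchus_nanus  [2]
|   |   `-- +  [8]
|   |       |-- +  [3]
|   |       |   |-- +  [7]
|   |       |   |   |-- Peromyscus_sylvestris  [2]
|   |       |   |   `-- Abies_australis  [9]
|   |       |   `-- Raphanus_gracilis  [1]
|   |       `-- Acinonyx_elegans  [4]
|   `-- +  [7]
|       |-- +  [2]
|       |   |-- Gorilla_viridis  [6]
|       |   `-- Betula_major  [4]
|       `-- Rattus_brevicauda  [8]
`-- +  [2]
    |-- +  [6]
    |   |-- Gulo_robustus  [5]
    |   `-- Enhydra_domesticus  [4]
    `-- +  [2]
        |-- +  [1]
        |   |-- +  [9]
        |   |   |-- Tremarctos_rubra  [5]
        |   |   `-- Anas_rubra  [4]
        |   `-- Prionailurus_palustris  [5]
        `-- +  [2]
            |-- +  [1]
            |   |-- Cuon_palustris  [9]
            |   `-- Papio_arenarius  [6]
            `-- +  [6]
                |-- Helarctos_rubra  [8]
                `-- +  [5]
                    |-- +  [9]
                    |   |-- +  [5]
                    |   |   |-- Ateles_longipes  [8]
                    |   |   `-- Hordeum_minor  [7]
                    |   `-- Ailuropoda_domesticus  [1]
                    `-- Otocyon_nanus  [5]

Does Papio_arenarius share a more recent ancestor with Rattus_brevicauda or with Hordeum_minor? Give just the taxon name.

The MRCA of Papio_arenarius and Hordeum_minor subtends ((Cuon_palustris,Papio_arenarius),(Helarctos_rubra,(((Ateles_longipes,Hordeum_minor),Ailuropoda_domesticus),Otocyon_nanus))) (7 taxa).
The MRCA of Papio_arenarius and Rattus_brevicauda is the root, subtending the entire tree (22 taxa).
The first is nested inside the second, so Papio_arenarius shares a more recent common ancestor with Hordeum_minor.

Hordeum_minor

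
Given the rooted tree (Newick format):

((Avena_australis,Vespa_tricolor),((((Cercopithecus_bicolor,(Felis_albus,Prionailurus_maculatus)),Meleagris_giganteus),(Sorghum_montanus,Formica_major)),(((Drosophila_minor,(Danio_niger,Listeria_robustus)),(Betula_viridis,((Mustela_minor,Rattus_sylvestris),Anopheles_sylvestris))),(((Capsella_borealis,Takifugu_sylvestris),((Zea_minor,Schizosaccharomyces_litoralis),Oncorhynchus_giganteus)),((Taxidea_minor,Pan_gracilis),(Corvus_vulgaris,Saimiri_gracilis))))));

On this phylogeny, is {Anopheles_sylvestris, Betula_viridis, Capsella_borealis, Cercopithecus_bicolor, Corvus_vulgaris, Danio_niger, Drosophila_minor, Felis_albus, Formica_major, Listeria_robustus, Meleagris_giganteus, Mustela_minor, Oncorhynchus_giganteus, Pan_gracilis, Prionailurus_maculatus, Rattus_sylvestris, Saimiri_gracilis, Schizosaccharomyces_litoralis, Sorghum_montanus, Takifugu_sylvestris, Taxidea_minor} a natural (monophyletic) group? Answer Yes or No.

No

The MRCA of the listed taxa subtends ((((Cercopithecus_bicolor,(Felis_albus,Prionailurus_maculatus)),Meleagris_giganteus),(Sorghum_montanus,Formica_major)),(((Drosophila_minor,(Danio_niger,Listeria_robustus)),(Betula_viridis,((Mustela_minor,Rattus_sylvestris),Anopheles_sylvestris))),(((Capsella_borealis,Takifugu_sylvestris),((Zea_minor,Schizosaccharomyces_litoralis),Oncorhynchus_giganteus)),((Taxidea_minor,Pan_gracilis),(Corvus_vulgaris,Saimiri_gracilis))))).
That clade also contains Zea_minor, which is not in the proposed group, so the group is not monophyletic.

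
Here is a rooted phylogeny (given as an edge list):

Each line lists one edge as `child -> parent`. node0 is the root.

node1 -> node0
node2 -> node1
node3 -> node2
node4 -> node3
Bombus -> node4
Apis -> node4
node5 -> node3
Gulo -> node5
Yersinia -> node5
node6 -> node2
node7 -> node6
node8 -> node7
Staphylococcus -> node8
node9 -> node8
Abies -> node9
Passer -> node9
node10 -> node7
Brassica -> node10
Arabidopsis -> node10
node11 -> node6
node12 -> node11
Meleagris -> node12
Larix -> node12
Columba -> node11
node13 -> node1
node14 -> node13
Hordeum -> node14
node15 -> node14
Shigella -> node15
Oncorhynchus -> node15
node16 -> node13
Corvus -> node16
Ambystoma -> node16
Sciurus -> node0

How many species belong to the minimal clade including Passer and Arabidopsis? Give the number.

5

The MRCA of Passer and Arabidopsis is the node subtending ((Staphylococcus,(Abies,Passer)),(Brassica,Arabidopsis)).
That clade contains 5 terminal taxa: Abies, Arabidopsis, Brassica, Passer, Staphylococcus.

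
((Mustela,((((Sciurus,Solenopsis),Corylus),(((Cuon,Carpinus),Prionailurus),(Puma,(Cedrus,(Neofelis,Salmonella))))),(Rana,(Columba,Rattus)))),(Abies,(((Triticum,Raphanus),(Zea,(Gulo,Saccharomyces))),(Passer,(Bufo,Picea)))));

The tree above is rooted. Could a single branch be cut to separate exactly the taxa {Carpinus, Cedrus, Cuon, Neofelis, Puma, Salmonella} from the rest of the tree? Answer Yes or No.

No

The MRCA of the listed taxa subtends (((Cuon,Carpinus),Prionailurus),(Puma,(Cedrus,(Neofelis,Salmonella)))).
That clade also contains Prionailurus, which is not in the proposed group, so the group is not monophyletic.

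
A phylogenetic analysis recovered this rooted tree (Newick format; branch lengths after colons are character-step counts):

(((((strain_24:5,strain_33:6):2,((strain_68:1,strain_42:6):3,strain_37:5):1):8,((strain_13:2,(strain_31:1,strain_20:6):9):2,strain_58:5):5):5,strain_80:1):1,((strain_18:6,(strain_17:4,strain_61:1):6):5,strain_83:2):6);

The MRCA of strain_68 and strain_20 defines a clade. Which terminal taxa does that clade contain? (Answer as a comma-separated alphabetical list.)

strain_13, strain_20, strain_24, strain_31, strain_33, strain_37, strain_42, strain_58, strain_68

Tracing strain_68: it sits inside (strain_68,strain_42).
Tracing strain_20: it sits inside (strain_31,strain_20).
The smallest clade enclosing both is (((strain_24,strain_33),((strain_68,strain_42),strain_37)),((strain_13,(strain_31,strain_20)),strain_58)); the answer is its 9 terminal taxa in alphabetical order.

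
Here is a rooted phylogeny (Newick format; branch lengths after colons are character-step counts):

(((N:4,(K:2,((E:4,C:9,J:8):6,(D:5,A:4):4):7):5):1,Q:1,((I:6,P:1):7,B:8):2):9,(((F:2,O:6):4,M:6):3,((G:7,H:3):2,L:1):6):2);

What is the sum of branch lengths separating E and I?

38

The path runs E → … → MRCA → … → I; the MRCA is the node subtending ((N,(K,((E,C,J),(D,A)))),Q,((I,P),B)).
Branch lengths along that path: 4 + 6 + 7 + 5 + 1 + 2 + 7 + 6 = 38.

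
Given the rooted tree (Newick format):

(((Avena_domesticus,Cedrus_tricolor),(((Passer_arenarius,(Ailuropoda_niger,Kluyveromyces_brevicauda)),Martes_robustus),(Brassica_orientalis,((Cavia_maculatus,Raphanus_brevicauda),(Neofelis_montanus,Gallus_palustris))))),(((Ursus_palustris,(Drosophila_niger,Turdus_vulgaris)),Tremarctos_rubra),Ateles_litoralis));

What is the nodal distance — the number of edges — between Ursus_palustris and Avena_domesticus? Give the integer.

The MRCA of Ursus_palustris and Avena_domesticus is the root of the tree.
From Ursus_palustris up to that node: 4 branches. From Avena_domesticus up to the same node: 3 branches. Total: 4 + 3 = 7.

7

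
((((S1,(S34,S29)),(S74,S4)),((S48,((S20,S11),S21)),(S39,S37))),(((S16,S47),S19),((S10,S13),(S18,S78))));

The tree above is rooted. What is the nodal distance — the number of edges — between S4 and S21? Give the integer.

7

The MRCA of S4 and S21 is the node subtending (((S1,(S34,S29)),(S74,S4)),((S48,((S20,S11),S21)),(S39,S37))).
From S4 up to that node: 3 branches. From S21 up to the same node: 4 branches. Total: 3 + 4 = 7.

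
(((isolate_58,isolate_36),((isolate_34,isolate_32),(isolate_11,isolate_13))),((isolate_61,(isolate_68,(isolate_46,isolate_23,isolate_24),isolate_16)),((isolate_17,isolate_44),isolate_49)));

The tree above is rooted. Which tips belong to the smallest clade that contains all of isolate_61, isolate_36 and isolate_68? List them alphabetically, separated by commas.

isolate_11, isolate_13, isolate_16, isolate_17, isolate_23, isolate_24, isolate_32, isolate_34, isolate_36, isolate_44, isolate_46, isolate_49, isolate_58, isolate_61, isolate_68

Tracing isolate_61: it sits inside (isolate_61,(isolate_68,(isolate_46,isolate_23,isolate_24),isolate_16)).
Tracing isolate_36: it sits inside (isolate_58,isolate_36).
Tracing isolate_68: it sits inside (isolate_68,(isolate_46,isolate_23,isolate_24),isolate_16).
The smallest clade enclosing all 3 is the whole tree (their MRCA is the root), so the answer is all 15 tips in alphabetical order.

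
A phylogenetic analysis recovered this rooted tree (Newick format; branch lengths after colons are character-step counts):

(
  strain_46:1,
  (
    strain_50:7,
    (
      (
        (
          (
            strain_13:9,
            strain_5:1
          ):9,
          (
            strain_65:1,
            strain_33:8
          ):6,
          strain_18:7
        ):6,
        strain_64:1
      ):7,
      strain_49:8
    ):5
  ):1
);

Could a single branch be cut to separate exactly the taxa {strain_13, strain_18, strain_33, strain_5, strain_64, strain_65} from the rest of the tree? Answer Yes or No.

Yes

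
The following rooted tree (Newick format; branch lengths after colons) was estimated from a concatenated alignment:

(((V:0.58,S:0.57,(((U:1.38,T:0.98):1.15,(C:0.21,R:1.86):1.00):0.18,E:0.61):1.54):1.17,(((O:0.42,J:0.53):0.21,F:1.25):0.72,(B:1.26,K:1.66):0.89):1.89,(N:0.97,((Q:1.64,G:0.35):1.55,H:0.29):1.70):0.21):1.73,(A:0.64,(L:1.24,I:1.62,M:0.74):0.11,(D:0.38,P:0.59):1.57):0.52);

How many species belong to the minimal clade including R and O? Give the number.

16

The MRCA of R and O is the node subtending ((V,S,(((U,T),(C,R)),E)),(((O,J),F),(B,K)),(N,((Q,G),H))).
That clade contains 16 terminal taxa: B, C, E, F, G, H, J, K, N, O, Q, R, S, T, U, V.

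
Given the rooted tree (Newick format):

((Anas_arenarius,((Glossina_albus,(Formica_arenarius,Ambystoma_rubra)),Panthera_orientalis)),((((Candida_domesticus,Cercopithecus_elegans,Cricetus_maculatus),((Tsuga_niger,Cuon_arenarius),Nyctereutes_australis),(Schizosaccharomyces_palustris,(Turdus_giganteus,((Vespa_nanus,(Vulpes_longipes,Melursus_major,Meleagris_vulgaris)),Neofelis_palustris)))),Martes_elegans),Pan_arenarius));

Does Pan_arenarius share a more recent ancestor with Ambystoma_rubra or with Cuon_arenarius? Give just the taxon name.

Cuon_arenarius

The MRCA of Pan_arenarius and Cuon_arenarius subtends ((((Candida_domesticus,Cercopithecus_elegans,Cricetus_maculatus),((Tsuga_niger,Cuon_arenarius),Nyctereutes_australis),(Schizosaccharomyces_palustris,(Turdus_giganteus,((Vespa_nanus,(Vulpes_longipes,Melursus_major,Meleagris_vulgaris)),Neofelis_palustris)))),Martes_elegans),Pan_arenarius) (15 taxa).
The MRCA of Pan_arenarius and Ambystoma_rubra is the root, subtending the entire tree (20 taxa).
The first is nested inside the second, so Pan_arenarius shares a more recent common ancestor with Cuon_arenarius.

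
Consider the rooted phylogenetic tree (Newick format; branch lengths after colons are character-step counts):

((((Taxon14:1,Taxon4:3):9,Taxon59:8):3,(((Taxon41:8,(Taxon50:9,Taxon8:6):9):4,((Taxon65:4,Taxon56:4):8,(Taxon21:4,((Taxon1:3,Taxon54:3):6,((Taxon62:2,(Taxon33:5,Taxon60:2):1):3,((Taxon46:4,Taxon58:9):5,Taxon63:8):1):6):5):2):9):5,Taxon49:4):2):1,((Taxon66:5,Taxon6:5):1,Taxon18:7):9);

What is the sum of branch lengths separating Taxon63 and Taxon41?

43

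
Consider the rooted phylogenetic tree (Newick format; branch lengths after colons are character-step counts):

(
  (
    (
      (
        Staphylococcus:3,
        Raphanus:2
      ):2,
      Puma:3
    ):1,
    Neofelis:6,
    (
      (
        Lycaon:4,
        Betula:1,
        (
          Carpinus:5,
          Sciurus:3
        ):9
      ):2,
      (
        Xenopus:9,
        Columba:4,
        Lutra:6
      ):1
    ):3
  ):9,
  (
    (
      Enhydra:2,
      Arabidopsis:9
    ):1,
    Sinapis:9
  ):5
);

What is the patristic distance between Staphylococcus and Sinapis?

29

The path runs Staphylococcus → … → MRCA → … → Sinapis; the MRCA is the root of the tree.
Branch lengths along that path: 3 + 2 + 1 + 9 + 5 + 9 = 29.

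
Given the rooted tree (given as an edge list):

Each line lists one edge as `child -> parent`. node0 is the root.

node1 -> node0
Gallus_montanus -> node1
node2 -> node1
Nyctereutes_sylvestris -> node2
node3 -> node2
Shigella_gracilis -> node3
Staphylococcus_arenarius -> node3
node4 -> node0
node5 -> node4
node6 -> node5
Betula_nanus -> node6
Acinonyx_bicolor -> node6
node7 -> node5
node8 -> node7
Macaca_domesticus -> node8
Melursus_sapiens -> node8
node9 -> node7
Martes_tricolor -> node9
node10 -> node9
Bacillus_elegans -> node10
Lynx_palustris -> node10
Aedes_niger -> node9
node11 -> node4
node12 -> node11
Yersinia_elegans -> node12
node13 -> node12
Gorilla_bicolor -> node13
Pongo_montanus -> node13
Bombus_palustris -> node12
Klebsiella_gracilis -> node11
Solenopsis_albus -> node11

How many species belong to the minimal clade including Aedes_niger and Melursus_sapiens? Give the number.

6

The MRCA of Aedes_niger and Melursus_sapiens is the node subtending ((Macaca_domesticus,Melursus_sapiens),(Martes_tricolor,(Bacillus_elegans,Lynx_palustris),Aedes_niger)).
That clade contains 6 terminal taxa: Aedes_niger, Bacillus_elegans, Lynx_palustris, Macaca_domesticus, Martes_tricolor, Melursus_sapiens.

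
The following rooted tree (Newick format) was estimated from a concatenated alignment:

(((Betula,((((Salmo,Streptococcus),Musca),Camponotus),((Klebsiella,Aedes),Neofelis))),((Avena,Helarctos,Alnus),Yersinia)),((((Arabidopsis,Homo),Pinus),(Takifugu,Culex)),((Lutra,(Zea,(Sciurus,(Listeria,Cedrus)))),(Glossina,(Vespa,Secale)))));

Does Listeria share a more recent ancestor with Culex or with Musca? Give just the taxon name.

Culex

The MRCA of Listeria and Culex subtends ((((Arabidopsis,Homo),Pinus),(Takifugu,Culex)),((Lutra,(Zea,(Sciurus,(Listeria,Cedrus)))),(Glossina,(Vespa,Secale)))) (13 taxa).
The MRCA of Listeria and Musca is the root, subtending the entire tree (25 taxa).
The first is nested inside the second, so Listeria shares a more recent common ancestor with Culex.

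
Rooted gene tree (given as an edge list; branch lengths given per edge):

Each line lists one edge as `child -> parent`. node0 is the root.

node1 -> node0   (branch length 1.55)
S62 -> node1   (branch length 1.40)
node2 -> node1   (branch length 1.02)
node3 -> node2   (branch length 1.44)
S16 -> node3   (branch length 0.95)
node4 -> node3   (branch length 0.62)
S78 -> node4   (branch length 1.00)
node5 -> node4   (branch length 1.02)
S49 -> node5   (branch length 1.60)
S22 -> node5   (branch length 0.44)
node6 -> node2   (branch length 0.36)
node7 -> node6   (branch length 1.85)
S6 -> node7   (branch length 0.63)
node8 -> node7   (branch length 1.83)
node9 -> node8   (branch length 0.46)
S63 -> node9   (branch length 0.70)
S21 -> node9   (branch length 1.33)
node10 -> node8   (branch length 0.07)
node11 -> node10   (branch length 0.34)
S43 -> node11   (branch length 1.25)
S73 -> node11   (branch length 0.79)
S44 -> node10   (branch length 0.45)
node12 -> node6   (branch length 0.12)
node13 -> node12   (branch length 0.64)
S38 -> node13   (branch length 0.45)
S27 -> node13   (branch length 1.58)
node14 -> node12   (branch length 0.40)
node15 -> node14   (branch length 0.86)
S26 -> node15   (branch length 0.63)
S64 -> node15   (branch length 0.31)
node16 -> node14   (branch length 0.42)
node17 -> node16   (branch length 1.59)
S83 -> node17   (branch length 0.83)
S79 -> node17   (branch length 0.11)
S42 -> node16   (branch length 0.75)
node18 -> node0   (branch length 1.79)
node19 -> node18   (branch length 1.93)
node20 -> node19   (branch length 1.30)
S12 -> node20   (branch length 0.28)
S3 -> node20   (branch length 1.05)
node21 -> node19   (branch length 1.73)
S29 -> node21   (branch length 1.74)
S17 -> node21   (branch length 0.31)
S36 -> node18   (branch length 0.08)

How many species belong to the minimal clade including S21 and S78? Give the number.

17

The MRCA of S21 and S78 is the node subtending ((S16,(S78,(S49,S22))),((S6,((S63,S21),((S43,S73),S44))),((S38,S27),((S26,S64),((S83,S79),S42))))).
That clade contains 17 terminal taxa: S16, S21, S22, S26, S27, S38, S42, S43, S44, S49, S6, S63, S64, S73, S78, S79, S83.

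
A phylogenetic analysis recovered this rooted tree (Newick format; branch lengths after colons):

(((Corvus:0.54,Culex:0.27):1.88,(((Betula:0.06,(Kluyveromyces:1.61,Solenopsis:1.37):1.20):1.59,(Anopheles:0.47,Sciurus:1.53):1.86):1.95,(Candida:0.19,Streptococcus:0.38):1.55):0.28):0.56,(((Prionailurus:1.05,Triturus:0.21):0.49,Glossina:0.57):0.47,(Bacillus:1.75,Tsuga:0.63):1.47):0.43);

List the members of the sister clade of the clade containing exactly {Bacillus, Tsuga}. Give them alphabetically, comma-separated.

Glossina, Prionailurus, Triturus

The clade containing exactly {Bacillus, Tsuga} attaches to the tree at the node subtending (((Prionailurus,Triturus),Glossina),(Bacillus,Tsuga)).
The other lineage descending from that same node — the sister group — is ((Prionailurus,Triturus),Glossina); its 3 tips in alphabetical order are the answer.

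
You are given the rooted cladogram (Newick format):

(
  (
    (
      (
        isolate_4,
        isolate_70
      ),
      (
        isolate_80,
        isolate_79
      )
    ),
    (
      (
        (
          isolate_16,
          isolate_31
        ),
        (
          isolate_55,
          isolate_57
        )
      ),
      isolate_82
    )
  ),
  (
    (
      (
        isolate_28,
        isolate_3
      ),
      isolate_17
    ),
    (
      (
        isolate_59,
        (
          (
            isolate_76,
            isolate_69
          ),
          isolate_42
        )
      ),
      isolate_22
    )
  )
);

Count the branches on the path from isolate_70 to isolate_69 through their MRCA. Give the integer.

10

The MRCA of isolate_70 and isolate_69 is the root of the tree.
From isolate_70 up to that node: 4 branches. From isolate_69 up to the same node: 6 branches. Total: 4 + 6 = 10.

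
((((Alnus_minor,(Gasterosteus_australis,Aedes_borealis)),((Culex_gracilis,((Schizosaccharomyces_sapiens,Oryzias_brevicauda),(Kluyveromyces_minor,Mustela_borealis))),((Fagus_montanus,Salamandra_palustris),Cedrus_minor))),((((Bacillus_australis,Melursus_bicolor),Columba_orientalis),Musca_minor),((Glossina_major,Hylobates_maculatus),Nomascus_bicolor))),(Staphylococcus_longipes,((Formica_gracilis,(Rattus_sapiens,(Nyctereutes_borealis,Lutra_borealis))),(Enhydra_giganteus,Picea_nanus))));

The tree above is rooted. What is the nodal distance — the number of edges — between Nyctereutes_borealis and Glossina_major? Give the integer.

The MRCA of Nyctereutes_borealis and Glossina_major is the root of the tree.
From Nyctereutes_borealis up to that node: 6 branches. From Glossina_major up to the same node: 5 branches. Total: 6 + 5 = 11.

11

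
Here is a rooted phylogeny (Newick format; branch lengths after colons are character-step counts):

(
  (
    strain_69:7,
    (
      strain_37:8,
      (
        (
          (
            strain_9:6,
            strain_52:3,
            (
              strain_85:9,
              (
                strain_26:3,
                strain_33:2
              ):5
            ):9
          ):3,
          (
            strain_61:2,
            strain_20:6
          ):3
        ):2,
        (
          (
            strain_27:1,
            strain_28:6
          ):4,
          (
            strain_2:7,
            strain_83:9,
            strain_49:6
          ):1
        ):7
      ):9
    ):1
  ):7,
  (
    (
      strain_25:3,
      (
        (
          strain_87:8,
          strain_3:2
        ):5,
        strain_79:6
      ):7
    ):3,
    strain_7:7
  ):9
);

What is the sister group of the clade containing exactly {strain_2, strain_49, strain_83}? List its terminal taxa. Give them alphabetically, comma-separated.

strain_27, strain_28

The clade containing exactly {strain_2, strain_49, strain_83} attaches to the tree at the node subtending ((strain_27,strain_28),(strain_2,strain_83,strain_49)).
The other lineage descending from that same node — the sister group — is (strain_27,strain_28); its 2 tips in alphabetical order are the answer.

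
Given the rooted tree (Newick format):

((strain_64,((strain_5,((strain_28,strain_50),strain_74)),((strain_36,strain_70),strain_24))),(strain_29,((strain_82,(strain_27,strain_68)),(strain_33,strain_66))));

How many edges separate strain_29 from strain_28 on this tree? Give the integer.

The MRCA of strain_29 and strain_28 is the root of the tree.
From strain_29 up to that node: 2 branches. From strain_28 up to the same node: 6 branches. Total: 2 + 6 = 8.

8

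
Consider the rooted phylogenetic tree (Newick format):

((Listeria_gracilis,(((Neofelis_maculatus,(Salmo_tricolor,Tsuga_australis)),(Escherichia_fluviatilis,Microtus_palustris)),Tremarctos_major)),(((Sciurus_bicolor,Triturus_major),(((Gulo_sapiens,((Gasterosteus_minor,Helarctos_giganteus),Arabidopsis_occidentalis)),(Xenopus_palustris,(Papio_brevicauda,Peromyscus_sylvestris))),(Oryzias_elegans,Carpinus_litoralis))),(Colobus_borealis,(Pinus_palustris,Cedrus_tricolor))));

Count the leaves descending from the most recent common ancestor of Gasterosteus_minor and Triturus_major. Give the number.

The MRCA of Gasterosteus_minor and Triturus_major is the node subtending ((Sciurus_bicolor,Triturus_major),(((Gulo_sapiens,((Gasterosteus_minor,Helarctos_giganteus),Arabidopsis_occidentalis)),(Xenopus_palustris,(Papio_brevicauda,Peromyscus_sylvestris))),(Oryzias_elegans,Carpinus_litoralis))).
That clade contains 11 terminal taxa: Arabidopsis_occidentalis, Carpinus_litoralis, Gasterosteus_minor, Gulo_sapiens, Helarctos_giganteus, Oryzias_elegans, Papio_brevicauda, Peromyscus_sylvestris, Sciurus_bicolor, Triturus_major, Xenopus_palustris.

11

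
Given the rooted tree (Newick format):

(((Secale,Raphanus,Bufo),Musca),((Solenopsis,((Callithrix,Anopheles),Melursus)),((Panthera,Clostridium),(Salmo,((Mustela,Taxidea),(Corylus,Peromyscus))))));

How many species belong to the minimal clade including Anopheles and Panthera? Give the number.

The MRCA of Anopheles and Panthera is the node subtending ((Solenopsis,((Callithrix,Anopheles),Melursus)),((Panthera,Clostridium),(Salmo,((Mustela,Taxidea),(Corylus,Peromyscus))))).
That clade contains 11 terminal taxa: Anopheles, Callithrix, Clostridium, Corylus, Melursus, Mustela, Panthera, Peromyscus, Salmo, Solenopsis, Taxidea.

11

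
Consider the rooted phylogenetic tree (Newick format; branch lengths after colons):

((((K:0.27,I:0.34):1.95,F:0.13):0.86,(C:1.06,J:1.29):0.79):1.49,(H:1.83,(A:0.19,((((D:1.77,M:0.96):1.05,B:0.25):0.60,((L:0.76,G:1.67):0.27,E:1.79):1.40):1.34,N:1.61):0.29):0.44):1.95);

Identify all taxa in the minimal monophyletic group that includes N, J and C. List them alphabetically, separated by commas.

Tracing N: it sits inside ((((D,M),B),((L,G),E)),N).
Tracing J: it sits inside (C,J).
Tracing C: it sits inside (C,J).
The smallest clade enclosing all 3 is the whole tree (their MRCA is the root), so the answer is all 14 tips in alphabetical order.

A, B, C, D, E, F, G, H, I, J, K, L, M, N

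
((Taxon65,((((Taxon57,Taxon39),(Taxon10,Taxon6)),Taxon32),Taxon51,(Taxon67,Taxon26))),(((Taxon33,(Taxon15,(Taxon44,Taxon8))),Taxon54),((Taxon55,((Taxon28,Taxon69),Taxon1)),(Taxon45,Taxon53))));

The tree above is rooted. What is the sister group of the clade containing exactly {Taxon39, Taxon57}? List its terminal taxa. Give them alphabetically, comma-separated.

Taxon10, Taxon6

The clade containing exactly {Taxon39, Taxon57} attaches to the tree at the node subtending ((Taxon57,Taxon39),(Taxon10,Taxon6)).
The other lineage descending from that same node — the sister group — is (Taxon10,Taxon6); its 2 tips in alphabetical order are the answer.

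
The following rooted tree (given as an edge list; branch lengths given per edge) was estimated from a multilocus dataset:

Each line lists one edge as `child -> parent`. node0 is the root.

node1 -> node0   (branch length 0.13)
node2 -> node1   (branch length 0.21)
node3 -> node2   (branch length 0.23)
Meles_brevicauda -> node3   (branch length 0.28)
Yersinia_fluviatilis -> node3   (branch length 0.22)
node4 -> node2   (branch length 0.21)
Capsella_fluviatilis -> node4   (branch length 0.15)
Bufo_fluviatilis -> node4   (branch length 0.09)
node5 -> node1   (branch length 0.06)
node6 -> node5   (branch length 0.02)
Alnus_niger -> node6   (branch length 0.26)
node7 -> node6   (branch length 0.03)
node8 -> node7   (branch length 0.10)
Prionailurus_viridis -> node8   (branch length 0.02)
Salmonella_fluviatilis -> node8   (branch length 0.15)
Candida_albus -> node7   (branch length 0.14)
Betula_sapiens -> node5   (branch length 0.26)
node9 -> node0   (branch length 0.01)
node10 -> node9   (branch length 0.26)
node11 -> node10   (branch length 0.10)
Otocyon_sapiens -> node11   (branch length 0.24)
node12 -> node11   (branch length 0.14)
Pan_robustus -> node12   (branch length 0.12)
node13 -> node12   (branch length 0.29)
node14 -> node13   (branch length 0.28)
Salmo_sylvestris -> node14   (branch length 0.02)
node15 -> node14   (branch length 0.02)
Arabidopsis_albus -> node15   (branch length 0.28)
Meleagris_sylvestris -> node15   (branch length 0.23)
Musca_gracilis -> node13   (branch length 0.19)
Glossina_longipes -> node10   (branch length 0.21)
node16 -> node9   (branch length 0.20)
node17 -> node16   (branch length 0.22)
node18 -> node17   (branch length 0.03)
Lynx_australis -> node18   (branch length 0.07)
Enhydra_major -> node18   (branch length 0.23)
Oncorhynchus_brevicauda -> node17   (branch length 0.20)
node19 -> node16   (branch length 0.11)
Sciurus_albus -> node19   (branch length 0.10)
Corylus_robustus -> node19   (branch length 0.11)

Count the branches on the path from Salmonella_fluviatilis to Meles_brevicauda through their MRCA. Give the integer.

The MRCA of Salmonella_fluviatilis and Meles_brevicauda is the node subtending (((Meles_brevicauda,Yersinia_fluviatilis),(Capsella_fluviatilis,Bufo_fluviatilis)),((Alnus_niger,((Prionailurus_viridis,Salmonella_fluviatilis),Candida_albus)),Betula_sapiens)).
From Salmonella_fluviatilis up to that node: 5 branches. From Meles_brevicauda up to the same node: 3 branches. Total: 5 + 3 = 8.

8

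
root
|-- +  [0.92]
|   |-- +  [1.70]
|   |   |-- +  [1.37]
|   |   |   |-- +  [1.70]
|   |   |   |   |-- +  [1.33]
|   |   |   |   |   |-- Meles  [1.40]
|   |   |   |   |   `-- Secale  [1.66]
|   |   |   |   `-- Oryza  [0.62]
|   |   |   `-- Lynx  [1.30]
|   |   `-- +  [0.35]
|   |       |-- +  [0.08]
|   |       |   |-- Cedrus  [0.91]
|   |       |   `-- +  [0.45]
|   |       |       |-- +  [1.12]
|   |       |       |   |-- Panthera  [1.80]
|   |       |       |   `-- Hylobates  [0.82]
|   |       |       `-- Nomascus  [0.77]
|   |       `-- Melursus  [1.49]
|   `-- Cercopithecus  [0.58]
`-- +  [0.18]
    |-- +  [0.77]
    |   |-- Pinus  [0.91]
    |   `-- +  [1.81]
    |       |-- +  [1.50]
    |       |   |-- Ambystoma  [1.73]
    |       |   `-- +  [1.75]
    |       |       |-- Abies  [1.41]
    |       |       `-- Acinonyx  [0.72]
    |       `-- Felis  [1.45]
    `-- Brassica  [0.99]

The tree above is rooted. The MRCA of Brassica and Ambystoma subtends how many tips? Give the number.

6

The MRCA of Brassica and Ambystoma is the node subtending ((Pinus,((Ambystoma,(Abies,Acinonyx)),Felis)),Brassica).
That clade contains 6 terminal taxa: Abies, Acinonyx, Ambystoma, Brassica, Felis, Pinus.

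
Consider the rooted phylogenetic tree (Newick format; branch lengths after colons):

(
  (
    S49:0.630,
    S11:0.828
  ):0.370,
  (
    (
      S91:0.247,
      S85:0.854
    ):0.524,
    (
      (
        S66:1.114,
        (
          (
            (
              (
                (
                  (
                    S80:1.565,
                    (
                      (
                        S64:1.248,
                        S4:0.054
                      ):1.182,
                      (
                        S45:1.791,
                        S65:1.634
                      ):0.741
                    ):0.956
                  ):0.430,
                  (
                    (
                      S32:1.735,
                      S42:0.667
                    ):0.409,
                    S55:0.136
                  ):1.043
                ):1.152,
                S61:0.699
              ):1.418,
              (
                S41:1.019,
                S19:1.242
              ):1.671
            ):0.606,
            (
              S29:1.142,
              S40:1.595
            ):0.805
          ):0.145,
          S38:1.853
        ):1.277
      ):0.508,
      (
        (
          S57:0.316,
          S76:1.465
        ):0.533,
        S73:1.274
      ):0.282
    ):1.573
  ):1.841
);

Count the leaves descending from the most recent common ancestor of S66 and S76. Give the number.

The MRCA of S66 and S76 is the node subtending ((S66,((((((S80,((S64,S4),(S45,S65))),((S32,S42),S55)),S61),(S41,S19)),(S29,S40)),S38)),((S57,S76),S73)).
That clade contains 18 terminal taxa: S19, S29, S32, S38, S4, S40, S41, S42, S45, S55, S57, S61, S64, S65, S66, S73, S76, S80.

18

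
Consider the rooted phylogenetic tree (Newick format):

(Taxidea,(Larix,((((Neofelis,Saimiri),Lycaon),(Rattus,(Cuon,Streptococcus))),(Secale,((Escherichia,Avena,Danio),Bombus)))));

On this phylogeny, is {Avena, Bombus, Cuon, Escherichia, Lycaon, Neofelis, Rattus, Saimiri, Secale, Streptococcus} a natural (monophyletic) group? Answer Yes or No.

The MRCA of the listed taxa subtends ((((Neofelis,Saimiri),Lycaon),(Rattus,(Cuon,Streptococcus))),(Secale,((Escherichia,Avena,Danio),Bombus))).
That clade also contains Danio, which is not in the proposed group, so the group is not monophyletic.

No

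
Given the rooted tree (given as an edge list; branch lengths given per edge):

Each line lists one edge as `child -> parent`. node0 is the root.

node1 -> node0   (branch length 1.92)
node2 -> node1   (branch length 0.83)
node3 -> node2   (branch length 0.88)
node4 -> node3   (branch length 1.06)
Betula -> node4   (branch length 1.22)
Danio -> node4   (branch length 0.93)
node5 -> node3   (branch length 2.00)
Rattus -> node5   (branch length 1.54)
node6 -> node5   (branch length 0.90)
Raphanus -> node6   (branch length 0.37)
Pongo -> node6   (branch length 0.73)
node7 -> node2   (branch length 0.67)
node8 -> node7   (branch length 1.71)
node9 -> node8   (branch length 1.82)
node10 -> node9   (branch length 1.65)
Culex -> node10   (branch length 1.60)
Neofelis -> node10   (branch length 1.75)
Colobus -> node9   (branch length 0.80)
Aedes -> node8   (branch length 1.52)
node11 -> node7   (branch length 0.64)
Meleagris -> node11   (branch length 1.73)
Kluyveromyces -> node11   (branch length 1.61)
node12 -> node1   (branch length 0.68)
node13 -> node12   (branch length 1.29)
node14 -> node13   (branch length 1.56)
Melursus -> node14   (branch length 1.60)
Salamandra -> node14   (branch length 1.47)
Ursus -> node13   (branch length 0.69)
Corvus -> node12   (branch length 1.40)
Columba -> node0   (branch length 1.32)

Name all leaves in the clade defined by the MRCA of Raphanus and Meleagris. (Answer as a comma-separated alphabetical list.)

Tracing Raphanus: it sits inside (Raphanus,Pongo).
Tracing Meleagris: it sits inside (Meleagris,Kluyveromyces).
The smallest clade enclosing both is (((Betula,Danio),(Rattus,(Raphanus,Pongo))),((((Culex,Neofelis),Colobus),Aedes),(Meleagris,Kluyveromyces))); the answer is its 11 terminal taxa in alphabetical order.

Aedes, Betula, Colobus, Culex, Danio, Kluyveromyces, Meleagris, Neofelis, Pongo, Raphanus, Rattus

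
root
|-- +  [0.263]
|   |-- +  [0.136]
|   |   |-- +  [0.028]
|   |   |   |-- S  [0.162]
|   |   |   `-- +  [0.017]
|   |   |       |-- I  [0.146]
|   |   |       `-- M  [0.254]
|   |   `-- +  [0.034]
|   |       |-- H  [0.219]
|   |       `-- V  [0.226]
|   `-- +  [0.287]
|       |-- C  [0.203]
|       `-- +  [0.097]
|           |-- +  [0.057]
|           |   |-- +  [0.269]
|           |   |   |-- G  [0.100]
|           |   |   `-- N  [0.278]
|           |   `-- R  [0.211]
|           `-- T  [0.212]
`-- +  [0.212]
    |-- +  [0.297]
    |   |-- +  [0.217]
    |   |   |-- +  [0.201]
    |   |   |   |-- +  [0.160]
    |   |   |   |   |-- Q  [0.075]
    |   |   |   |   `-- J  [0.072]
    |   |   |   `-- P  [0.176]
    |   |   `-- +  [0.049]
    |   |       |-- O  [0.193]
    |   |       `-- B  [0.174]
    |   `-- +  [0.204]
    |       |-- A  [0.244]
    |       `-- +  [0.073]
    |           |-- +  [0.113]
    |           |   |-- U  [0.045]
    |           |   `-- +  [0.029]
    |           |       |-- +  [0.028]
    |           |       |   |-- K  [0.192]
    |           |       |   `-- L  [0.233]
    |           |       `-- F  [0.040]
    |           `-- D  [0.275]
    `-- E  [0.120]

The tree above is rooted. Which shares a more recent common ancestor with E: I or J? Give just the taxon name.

J

The MRCA of E and J subtends (((((Q,J),P),(O,B)),(A,((U,((K,L),F)),D))),E) (12 taxa).
The MRCA of E and I is the root, subtending the entire tree (22 taxa).
The first is nested inside the second, so E shares a more recent common ancestor with J.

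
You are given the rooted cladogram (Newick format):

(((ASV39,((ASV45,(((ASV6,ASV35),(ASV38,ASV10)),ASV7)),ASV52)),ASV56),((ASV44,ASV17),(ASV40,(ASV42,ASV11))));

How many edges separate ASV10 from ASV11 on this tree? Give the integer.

The MRCA of ASV10 and ASV11 is the root of the tree.
From ASV10 up to that node: 8 branches. From ASV11 up to the same node: 4 branches. Total: 8 + 4 = 12.

12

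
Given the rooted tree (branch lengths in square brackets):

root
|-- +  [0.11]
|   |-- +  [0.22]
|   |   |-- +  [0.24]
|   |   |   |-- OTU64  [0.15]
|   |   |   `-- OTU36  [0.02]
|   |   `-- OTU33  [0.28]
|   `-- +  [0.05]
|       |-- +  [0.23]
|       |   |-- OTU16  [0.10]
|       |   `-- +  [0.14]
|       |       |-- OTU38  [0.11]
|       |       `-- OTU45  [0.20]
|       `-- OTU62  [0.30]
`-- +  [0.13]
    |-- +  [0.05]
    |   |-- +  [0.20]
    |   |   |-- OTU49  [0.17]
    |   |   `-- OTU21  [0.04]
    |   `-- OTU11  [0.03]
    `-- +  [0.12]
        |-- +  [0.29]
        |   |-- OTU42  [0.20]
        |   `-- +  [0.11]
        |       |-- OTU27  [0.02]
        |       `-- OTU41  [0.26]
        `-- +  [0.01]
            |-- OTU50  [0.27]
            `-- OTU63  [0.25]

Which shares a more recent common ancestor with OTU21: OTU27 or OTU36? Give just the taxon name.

The MRCA of OTU21 and OTU27 subtends (((OTU49,OTU21),OTU11),((OTU42,(OTU27,OTU41)),(OTU50,OTU63))) (8 taxa).
The MRCA of OTU21 and OTU36 is the root, subtending the entire tree (15 taxa).
The first is nested inside the second, so OTU21 shares a more recent common ancestor with OTU27.

OTU27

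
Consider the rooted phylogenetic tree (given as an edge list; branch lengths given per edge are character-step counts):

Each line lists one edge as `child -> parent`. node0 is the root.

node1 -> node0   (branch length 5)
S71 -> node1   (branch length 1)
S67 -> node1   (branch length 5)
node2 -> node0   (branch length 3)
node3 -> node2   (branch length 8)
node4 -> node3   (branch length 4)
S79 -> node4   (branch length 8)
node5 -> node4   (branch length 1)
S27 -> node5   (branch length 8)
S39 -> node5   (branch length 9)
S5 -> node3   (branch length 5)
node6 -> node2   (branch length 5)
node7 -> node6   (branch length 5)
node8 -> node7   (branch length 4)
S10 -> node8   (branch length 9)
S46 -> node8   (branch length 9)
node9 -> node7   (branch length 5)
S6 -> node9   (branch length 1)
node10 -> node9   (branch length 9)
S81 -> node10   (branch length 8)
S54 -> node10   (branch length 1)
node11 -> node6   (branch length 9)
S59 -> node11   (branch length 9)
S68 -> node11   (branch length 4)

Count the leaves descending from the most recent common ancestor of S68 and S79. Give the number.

The MRCA of S68 and S79 is the node subtending (((S79,(S27,S39)),S5),(((S10,S46),(S6,(S81,S54))),(S59,S68))).
That clade contains 11 terminal taxa: S10, S27, S39, S46, S5, S54, S59, S6, S68, S79, S81.

11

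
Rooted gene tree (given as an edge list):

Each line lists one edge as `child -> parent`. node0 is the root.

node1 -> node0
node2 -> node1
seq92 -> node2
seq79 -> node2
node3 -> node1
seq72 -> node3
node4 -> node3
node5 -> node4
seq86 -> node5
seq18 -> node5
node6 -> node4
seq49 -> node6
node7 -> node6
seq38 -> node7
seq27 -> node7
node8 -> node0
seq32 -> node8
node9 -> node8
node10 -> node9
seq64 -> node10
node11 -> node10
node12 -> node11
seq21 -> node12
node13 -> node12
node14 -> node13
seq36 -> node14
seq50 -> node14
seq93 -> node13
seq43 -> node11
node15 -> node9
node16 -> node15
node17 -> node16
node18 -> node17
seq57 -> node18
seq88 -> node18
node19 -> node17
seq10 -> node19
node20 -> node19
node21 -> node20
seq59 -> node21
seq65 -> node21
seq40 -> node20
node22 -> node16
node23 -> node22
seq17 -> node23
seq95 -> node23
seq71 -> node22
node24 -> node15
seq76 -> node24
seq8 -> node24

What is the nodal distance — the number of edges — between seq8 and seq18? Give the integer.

10

The MRCA of seq8 and seq18 is the root of the tree.
From seq8 up to that node: 5 branches. From seq18 up to the same node: 5 branches. Total: 5 + 5 = 10.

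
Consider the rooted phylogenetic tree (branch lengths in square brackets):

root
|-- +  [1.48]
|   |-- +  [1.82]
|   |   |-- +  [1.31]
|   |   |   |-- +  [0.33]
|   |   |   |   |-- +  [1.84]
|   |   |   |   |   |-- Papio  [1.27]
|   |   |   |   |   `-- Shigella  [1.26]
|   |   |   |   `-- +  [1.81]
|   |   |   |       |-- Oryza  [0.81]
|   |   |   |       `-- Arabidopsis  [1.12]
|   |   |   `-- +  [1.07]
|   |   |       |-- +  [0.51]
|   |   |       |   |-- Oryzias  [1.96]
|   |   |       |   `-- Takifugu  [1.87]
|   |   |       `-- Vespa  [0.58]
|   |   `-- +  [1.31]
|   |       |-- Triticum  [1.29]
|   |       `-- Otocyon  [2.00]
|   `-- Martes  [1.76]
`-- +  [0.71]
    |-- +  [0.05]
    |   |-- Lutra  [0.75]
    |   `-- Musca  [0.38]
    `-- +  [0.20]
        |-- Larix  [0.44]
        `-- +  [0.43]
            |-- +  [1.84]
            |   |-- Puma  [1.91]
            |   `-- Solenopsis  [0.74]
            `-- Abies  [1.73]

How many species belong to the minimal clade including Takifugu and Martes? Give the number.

10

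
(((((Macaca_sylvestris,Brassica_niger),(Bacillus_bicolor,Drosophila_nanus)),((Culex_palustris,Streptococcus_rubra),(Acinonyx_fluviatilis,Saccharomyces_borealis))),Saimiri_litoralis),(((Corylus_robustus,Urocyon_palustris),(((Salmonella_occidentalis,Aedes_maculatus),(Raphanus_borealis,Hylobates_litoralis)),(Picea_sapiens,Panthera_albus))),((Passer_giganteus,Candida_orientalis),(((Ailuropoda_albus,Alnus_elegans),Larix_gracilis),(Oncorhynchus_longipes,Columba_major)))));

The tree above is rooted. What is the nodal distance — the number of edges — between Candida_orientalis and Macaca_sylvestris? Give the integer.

9

The MRCA of Candida_orientalis and Macaca_sylvestris is the root of the tree.
From Candida_orientalis up to that node: 4 branches. From Macaca_sylvestris up to the same node: 5 branches. Total: 4 + 5 = 9.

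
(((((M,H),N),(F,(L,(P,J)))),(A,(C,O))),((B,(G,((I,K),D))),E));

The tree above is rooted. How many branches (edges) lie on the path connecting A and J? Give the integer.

The MRCA of A and J is the node subtending ((((M,H),N),(F,(L,(P,J)))),(A,(C,O))).
From A up to that node: 2 branches. From J up to the same node: 5 branches. Total: 2 + 5 = 7.

7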